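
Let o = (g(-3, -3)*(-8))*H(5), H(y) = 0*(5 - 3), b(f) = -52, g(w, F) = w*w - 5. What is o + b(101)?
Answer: -52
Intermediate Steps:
g(w, F) = -5 + w² (g(w, F) = w² - 5 = -5 + w²)
H(y) = 0 (H(y) = 0*2 = 0)
o = 0 (o = ((-5 + (-3)²)*(-8))*0 = ((-5 + 9)*(-8))*0 = (4*(-8))*0 = -32*0 = 0)
o + b(101) = 0 - 52 = -52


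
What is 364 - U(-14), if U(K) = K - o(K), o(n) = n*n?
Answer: 574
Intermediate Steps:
o(n) = n**2
U(K) = K - K**2
364 - U(-14) = 364 - (-14)*(1 - 1*(-14)) = 364 - (-14)*(1 + 14) = 364 - (-14)*15 = 364 - 1*(-210) = 364 + 210 = 574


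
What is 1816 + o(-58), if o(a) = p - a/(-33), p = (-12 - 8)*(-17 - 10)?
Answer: 77690/33 ≈ 2354.2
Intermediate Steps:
p = 540 (p = -20*(-27) = 540)
o(a) = 540 + a/33 (o(a) = 540 - a/(-33) = 540 - a*(-1)/33 = 540 - (-1)*a/33 = 540 + a/33)
1816 + o(-58) = 1816 + (540 + (1/33)*(-58)) = 1816 + (540 - 58/33) = 1816 + 17762/33 = 77690/33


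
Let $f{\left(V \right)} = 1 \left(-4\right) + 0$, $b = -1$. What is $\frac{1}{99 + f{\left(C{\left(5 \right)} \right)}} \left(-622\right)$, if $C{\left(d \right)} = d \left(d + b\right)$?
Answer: $- \frac{622}{95} \approx -6.5474$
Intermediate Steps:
$C{\left(d \right)} = d \left(-1 + d\right)$ ($C{\left(d \right)} = d \left(d - 1\right) = d \left(-1 + d\right)$)
$f{\left(V \right)} = -4$ ($f{\left(V \right)} = -4 + 0 = -4$)
$\frac{1}{99 + f{\left(C{\left(5 \right)} \right)}} \left(-622\right) = \frac{1}{99 - 4} \left(-622\right) = \frac{1}{95} \left(-622\right) = - \frac{622}{95}$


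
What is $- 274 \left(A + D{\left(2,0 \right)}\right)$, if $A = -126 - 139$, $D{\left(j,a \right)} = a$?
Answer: $72610$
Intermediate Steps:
$A = -265$ ($A = -126 - 139 = -265$)
$- 274 \left(A + D{\left(2,0 \right)}\right) = - 274 \left(-265 + 0\right) = \left(-274\right) \left(-265\right) = 72610$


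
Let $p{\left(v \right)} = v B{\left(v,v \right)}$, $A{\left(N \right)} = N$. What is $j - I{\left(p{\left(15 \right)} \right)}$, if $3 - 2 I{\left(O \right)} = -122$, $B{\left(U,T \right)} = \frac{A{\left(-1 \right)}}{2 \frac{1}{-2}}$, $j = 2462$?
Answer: $\frac{4799}{2} \approx 2399.5$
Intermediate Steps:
$B{\left(U,T \right)} = 1$ ($B{\left(U,T \right)} = - \frac{1}{2 \frac{1}{-2}} = - \frac{1}{2 \left(- \frac{1}{2}\right)} = - \frac{1}{-1} = \left(-1\right) \left(-1\right) = 1$)
$p{\left(v \right)} = v$ ($p{\left(v \right)} = v 1 = v$)
$I{\left(O \right)} = \frac{125}{2}$ ($I{\left(O \right)} = \frac{3}{2} - -61 = \frac{3}{2} + 61 = \frac{125}{2}$)
$j - I{\left(p{\left(15 \right)} \right)} = 2462 - \frac{125}{2} = \frac{4799}{2}$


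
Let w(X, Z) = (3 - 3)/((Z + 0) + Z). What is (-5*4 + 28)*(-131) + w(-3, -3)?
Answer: -1048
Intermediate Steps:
w(X, Z) = 0 (w(X, Z) = 0/(Z + Z) = 0/((2*Z)) = 0*(1/(2*Z)) = 0)
(-5*4 + 28)*(-131) + w(-3, -3) = (-5*4 + 28)*(-131) + 0 = (-20 + 28)*(-131) + 0 = 8*(-131) + 0 = -1048 + 0 = -1048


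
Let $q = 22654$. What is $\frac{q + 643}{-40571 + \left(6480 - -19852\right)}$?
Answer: $- \frac{23297}{14239} \approx -1.6361$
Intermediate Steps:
$\frac{q + 643}{-40571 + \left(6480 - -19852\right)} = \frac{22654 + 643}{-40571 + \left(6480 - -19852\right)} = \frac{23297}{-40571 + \left(6480 + 19852\right)} = \frac{23297}{-40571 + 26332} = \frac{23297}{-14239} = 23297 \left(- \frac{1}{14239}\right) = - \frac{23297}{14239}$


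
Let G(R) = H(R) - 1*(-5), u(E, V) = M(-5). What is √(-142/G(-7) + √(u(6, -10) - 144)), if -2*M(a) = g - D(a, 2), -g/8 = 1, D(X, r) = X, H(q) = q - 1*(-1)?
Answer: √(568 + 2*I*√570)/2 ≈ 11.927 + 0.50044*I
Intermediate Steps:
H(q) = 1 + q (H(q) = q + 1 = 1 + q)
g = -8 (g = -8*1 = -8)
M(a) = 4 + a/2 (M(a) = -(-8 - a)/2 = 4 + a/2)
u(E, V) = 3/2 (u(E, V) = 4 + (½)*(-5) = 4 - 5/2 = 3/2)
G(R) = 6 + R (G(R) = (1 + R) - 1*(-5) = (1 + R) + 5 = 6 + R)
√(-142/G(-7) + √(u(6, -10) - 144)) = √(-142/(6 - 7) + √(3/2 - 144)) = √(-142/(-1) + √(-285/2)) = √(-142*(-1) + I*√570/2) = √(142 + I*√570/2)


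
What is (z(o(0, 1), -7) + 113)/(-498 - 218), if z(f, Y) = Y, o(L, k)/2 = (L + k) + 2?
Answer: -53/358 ≈ -0.14804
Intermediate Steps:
o(L, k) = 4 + 2*L + 2*k (o(L, k) = 2*((L + k) + 2) = 2*(2 + L + k) = 4 + 2*L + 2*k)
(z(o(0, 1), -7) + 113)/(-498 - 218) = (-7 + 113)/(-498 - 218) = 106/(-716) = 106*(-1/716) = -53/358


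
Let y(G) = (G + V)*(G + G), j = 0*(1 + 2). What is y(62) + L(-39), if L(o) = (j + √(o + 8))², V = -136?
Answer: -9207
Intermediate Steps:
j = 0 (j = 0*3 = 0)
L(o) = 8 + o (L(o) = (0 + √(o + 8))² = (0 + √(8 + o))² = (√(8 + o))² = 8 + o)
y(G) = 2*G*(-136 + G) (y(G) = (G - 136)*(G + G) = (-136 + G)*(2*G) = 2*G*(-136 + G))
y(62) + L(-39) = 2*62*(-136 + 62) + (8 - 39) = 2*62*(-74) - 31 = -9176 - 31 = -9207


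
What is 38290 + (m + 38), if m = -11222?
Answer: 27106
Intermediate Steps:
38290 + (m + 38) = 38290 + (-11222 + 38) = 38290 - 11184 = 27106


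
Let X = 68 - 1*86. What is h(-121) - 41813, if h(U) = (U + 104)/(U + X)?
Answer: -5811990/139 ≈ -41813.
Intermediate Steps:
X = -18 (X = 68 - 86 = -18)
h(U) = (104 + U)/(-18 + U) (h(U) = (U + 104)/(U - 18) = (104 + U)/(-18 + U))
h(-121) - 41813 = (104 - 121)/(-18 - 121) - 41813 = -17/(-139) - 41813 = -1/139*(-17) - 41813 = 17/139 - 41813 = -5811990/139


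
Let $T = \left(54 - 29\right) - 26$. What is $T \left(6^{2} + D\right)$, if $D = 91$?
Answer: $-127$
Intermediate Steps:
$T = -1$ ($T = 25 - 26 = -1$)
$T \left(6^{2} + D\right) = - (6^{2} + 91) = - (36 + 91) = \left(-1\right) 127 = -127$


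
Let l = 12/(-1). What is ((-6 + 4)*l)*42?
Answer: 1008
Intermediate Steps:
l = -12 (l = 12*(-1) = -12)
((-6 + 4)*l)*42 = ((-6 + 4)*(-12))*42 = -2*(-12)*42 = 24*42 = 1008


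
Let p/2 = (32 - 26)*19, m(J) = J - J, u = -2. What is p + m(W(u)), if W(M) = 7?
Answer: 228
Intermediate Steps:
m(J) = 0
p = 228 (p = 2*((32 - 26)*19) = 2*(6*19) = 2*114 = 228)
p + m(W(u)) = 228 + 0 = 228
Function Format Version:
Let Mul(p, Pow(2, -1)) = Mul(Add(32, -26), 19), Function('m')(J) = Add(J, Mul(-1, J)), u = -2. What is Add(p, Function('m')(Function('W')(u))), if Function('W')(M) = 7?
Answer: 228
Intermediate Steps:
Function('m')(J) = 0
p = 228 (p = Mul(2, Mul(Add(32, -26), 19)) = Mul(2, Mul(6, 19)) = Mul(2, 114) = 228)
Add(p, Function('m')(Function('W')(u))) = Add(228, 0) = 228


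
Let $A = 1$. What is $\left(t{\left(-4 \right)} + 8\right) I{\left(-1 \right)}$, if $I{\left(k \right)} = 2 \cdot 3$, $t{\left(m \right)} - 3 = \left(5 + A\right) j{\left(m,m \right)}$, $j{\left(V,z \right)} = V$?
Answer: $-78$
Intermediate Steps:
$t{\left(m \right)} = 3 + 6 m$ ($t{\left(m \right)} = 3 + \left(5 + 1\right) m = 3 + 6 m$)
$I{\left(k \right)} = 6$
$\left(t{\left(-4 \right)} + 8\right) I{\left(-1 \right)} = \left(\left(3 + 6 \left(-4\right)\right) + 8\right) 6 = \left(\left(3 - 24\right) + 8\right) 6 = \left(-21 + 8\right) 6 = \left(-13\right) 6 = -78$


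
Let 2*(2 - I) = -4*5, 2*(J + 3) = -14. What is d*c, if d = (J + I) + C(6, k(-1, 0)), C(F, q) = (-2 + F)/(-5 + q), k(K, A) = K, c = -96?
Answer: -128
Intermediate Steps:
J = -10 (J = -3 + (½)*(-14) = -3 - 7 = -10)
C(F, q) = (-2 + F)/(-5 + q)
I = 12 (I = 2 - (-2)*5 = 2 - ½*(-20) = 2 + 10 = 12)
d = 4/3 (d = (-10 + 12) + (-2 + 6)/(-5 - 1) = 2 + 4/(-6) = 2 - ⅙*4 = 2 - ⅔ = 4/3 ≈ 1.3333)
d*c = (4/3)*(-96) = -128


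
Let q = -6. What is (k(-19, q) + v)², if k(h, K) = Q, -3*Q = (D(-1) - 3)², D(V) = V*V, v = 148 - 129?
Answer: 2809/9 ≈ 312.11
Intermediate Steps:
v = 19
D(V) = V²
Q = -4/3 (Q = -((-1)² - 3)²/3 = -(1 - 3)²/3 = -⅓*(-2)² = -⅓*4 = -4/3 ≈ -1.3333)
k(h, K) = -4/3
(k(-19, q) + v)² = (-4/3 + 19)² = (53/3)² = 2809/9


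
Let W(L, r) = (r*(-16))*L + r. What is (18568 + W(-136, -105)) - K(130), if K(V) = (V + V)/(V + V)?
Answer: -210018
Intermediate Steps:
K(V) = 1 (K(V) = (2*V)/((2*V)) = (2*V)*(1/(2*V)) = 1)
W(L, r) = r - 16*L*r (W(L, r) = (-16*r)*L + r = -16*L*r + r = r - 16*L*r)
(18568 + W(-136, -105)) - K(130) = (18568 - 105*(1 - 16*(-136))) - 1*1 = (18568 - 105*(1 + 2176)) - 1 = (18568 - 105*2177) - 1 = (18568 - 228585) - 1 = -210017 - 1 = -210018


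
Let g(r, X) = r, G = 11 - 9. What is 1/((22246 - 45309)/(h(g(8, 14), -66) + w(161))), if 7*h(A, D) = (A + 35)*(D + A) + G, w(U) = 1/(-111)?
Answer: 39517/2559993 ≈ 0.015436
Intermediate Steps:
G = 2
w(U) = -1/111
h(A, D) = 2/7 + (35 + A)*(A + D)/7 (h(A, D) = ((A + 35)*(D + A) + 2)/7 = ((35 + A)*(A + D) + 2)/7 = (2 + (35 + A)*(A + D))/7 = 2/7 + (35 + A)*(A + D)/7)
1/((22246 - 45309)/(h(g(8, 14), -66) + w(161))) = 1/((22246 - 45309)/((2/7 + 5*8 + 5*(-66) + (1/7)*8**2 + (1/7)*8*(-66)) - 1/111)) = 1/(-23063/((2/7 + 40 - 330 + (1/7)*64 - 528/7) - 1/111)) = 1/(-23063/((2/7 + 40 - 330 + 64/7 - 528/7) - 1/111)) = 1/(-23063/(-356 - 1/111)) = 1/(-23063/(-39517/111)) = 1/(-23063*(-111/39517)) = 1/(2559993/39517) = 39517/2559993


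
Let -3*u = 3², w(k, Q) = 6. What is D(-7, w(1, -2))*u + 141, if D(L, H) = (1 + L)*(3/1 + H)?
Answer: 303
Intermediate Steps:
D(L, H) = (1 + L)*(3 + H) (D(L, H) = (1 + L)*(3*1 + H) = (1 + L)*(3 + H))
u = -3 (u = -⅓*3² = -⅓*9 = -3)
D(-7, w(1, -2))*u + 141 = (3 + 6 + 3*(-7) + 6*(-7))*(-3) + 141 = (3 + 6 - 21 - 42)*(-3) + 141 = -54*(-3) + 141 = 162 + 141 = 303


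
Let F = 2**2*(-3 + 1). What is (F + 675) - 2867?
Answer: -2200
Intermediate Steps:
F = -8 (F = 4*(-2) = -8)
(F + 675) - 2867 = (-8 + 675) - 2867 = 667 - 2867 = -2200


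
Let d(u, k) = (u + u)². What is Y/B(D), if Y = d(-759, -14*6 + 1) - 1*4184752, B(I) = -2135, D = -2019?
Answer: 1880428/2135 ≈ 880.76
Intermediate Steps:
d(u, k) = 4*u² (d(u, k) = (2*u)² = 4*u²)
Y = -1880428 (Y = 4*(-759)² - 1*4184752 = 4*576081 - 4184752 = 2304324 - 4184752 = -1880428)
Y/B(D) = -1880428/(-2135) = -1880428*(-1/2135) = 1880428/2135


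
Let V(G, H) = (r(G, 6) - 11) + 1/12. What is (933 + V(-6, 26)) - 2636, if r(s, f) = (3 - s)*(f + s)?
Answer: -20567/12 ≈ -1713.9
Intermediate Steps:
V(G, H) = 85/12 - G² - 3*G (V(G, H) = ((-G² + 3*6 + 3*G - 1*6*G) - 11) + 1/12 = ((-G² + 18 + 3*G - 6*G) - 11) + 1/12 = ((18 - G² - 3*G) - 11) + 1/12 = (7 - G² - 3*G) + 1/12 = 85/12 - G² - 3*G)
(933 + V(-6, 26)) - 2636 = (933 + (85/12 - 1*(-6)² - 3*(-6))) - 2636 = (933 + (85/12 - 1*36 + 18)) - 2636 = (933 + (85/12 - 36 + 18)) - 2636 = (933 - 131/12) - 2636 = 11065/12 - 2636 = -20567/12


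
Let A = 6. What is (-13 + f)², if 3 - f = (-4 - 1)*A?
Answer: 400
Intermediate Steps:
f = 33 (f = 3 - (-4 - 1)*6 = 3 - (-5)*6 = 3 - 1*(-30) = 3 + 30 = 33)
(-13 + f)² = (-13 + 33)² = 20² = 400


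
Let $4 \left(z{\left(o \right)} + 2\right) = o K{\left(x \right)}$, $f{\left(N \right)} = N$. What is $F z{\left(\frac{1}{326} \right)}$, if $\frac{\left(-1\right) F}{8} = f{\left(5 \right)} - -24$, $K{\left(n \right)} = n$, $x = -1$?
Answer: $\frac{75661}{163} \approx 464.18$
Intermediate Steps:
$z{\left(o \right)} = -2 - \frac{o}{4}$ ($z{\left(o \right)} = -2 + \frac{o \left(-1\right)}{4} = -2 + \frac{\left(-1\right) o}{4} = -2 - \frac{o}{4}$)
$F = -232$ ($F = - 8 \left(5 - -24\right) = - 8 \left(5 + 24\right) = \left(-8\right) 29 = -232$)
$F z{\left(\frac{1}{326} \right)} = - 232 \left(-2 - \frac{1}{4 \cdot 326}\right) = - 232 \left(-2 - \frac{1}{1304}\right) = \left(-232\right) \left(- \frac{2609}{1304}\right) = \frac{75661}{163}$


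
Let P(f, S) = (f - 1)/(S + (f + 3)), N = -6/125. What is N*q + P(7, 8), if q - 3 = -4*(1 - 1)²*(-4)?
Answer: 71/375 ≈ 0.18933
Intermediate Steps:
N = -6/125 (N = -6*1/125 = -6/125 ≈ -0.048000)
P(f, S) = (-1 + f)/(3 + S + f) (P(f, S) = (-1 + f)/(S + (3 + f)) = (-1 + f)/(3 + S + f))
q = 3 (q = 3 - 4*(1 - 1)²*(-4) = 3 - 4*0²*(-4) = 3 - 4*0*(-4) = 3 + 0*(-4) = 3 + 0 = 3)
N*q + P(7, 8) = -6/125*3 + (-1 + 7)/(3 + 8 + 7) = -18/125 + 6/18 = -18/125 + (1/18)*6 = -18/125 + ⅓ = 71/375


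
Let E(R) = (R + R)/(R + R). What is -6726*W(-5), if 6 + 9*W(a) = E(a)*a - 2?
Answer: 29146/3 ≈ 9715.3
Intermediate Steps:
E(R) = 1 (E(R) = (2*R)/((2*R)) = (2*R)*(1/(2*R)) = 1)
W(a) = -8/9 + a/9 (W(a) = -⅔ + (1*a - 2)/9 = -⅔ + (a - 2)/9 = -⅔ + (-2 + a)/9 = -⅔ + (-2/9 + a/9) = -8/9 + a/9)
-6726*W(-5) = -6726*(-8/9 + (⅑)*(-5)) = -6726*(-8/9 - 5/9) = -6726*(-13/9) = 29146/3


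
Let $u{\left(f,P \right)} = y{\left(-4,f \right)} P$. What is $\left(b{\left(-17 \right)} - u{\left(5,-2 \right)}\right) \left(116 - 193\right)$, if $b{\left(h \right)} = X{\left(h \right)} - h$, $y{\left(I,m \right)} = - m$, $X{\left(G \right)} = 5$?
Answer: $-924$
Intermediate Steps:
$u{\left(f,P \right)} = - P f$ ($u{\left(f,P \right)} = - f P = - P f$)
$b{\left(h \right)} = 5 - h$
$\left(b{\left(-17 \right)} - u{\left(5,-2 \right)}\right) \left(116 - 193\right) = \left(\left(5 - -17\right) - \left(-1\right) \left(-2\right) 5\right) \left(116 - 193\right) = \left(\left(5 + 17\right) - 10\right) \left(-77\right) = \left(22 - 10\right) \left(-77\right) = 12 \left(-77\right) = -924$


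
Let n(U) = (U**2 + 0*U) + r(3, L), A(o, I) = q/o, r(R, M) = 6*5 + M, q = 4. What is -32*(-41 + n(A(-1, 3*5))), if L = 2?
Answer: -224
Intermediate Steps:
r(R, M) = 30 + M
A(o, I) = 4/o
n(U) = 32 + U**2 (n(U) = (U**2 + 0*U) + (30 + 2) = (U**2 + 0) + 32 = U**2 + 32 = 32 + U**2)
-32*(-41 + n(A(-1, 3*5))) = -32*(-41 + (32 + (4/(-1))**2)) = -32*(-41 + (32 + (4*(-1))**2)) = -32*(-41 + (32 + (-4)**2)) = -32*(-41 + (32 + 16)) = -32*(-41 + 48) = -32*7 = -224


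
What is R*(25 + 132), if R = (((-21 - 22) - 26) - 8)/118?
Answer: -12089/118 ≈ -102.45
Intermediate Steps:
R = -77/118 (R = ((-43 - 26) - 8)*(1/118) = (-69 - 8)*(1/118) = -77*1/118 = -77/118 ≈ -0.65254)
R*(25 + 132) = -77*(25 + 132)/118 = -77/118*157 = -12089/118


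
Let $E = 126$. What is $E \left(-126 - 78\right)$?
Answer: $-25704$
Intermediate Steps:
$E \left(-126 - 78\right) = 126 \left(-126 - 78\right) = 126 \left(-204\right) = -25704$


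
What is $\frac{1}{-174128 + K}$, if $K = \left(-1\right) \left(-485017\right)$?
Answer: $\frac{1}{310889} \approx 3.2166 \cdot 10^{-6}$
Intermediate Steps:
$K = 485017$
$\frac{1}{-174128 + K} = \frac{1}{-174128 + 485017} = \frac{1}{310889}$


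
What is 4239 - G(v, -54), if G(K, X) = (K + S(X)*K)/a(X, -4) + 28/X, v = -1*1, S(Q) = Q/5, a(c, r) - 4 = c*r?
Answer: 125912377/29700 ≈ 4239.5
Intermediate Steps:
a(c, r) = 4 + c*r
S(Q) = Q/5 (S(Q) = Q*(⅕) = Q/5)
v = -1
G(K, X) = 28/X + (K + K*X/5)/(4 - 4*X) (G(K, X) = (K + (X/5)*K)/(4 + X*(-4)) + 28/X = (K + K*X/5)/(4 - 4*X) + 28/X = 28/X + (K + K*X/5)/(4 - 4*X))
4239 - G(v, -54) = 4239 - (560 - 560*(-54) - 1*(-54)² + 5*(-1)*(-54))/(20*(-54)*(1 - 1*(-54))) = 4239 - (-1)*(560 + 30240 - 1*2916 + 270)/(20*54*(1 + 54)) = 4239 - (-1)*(560 + 30240 - 2916 + 270)/(20*54*55) = 4239 - (-1)*28154/(20*54*55) = 4239 - 1*(-14077/29700) = 4239 + 14077/29700 = 125912377/29700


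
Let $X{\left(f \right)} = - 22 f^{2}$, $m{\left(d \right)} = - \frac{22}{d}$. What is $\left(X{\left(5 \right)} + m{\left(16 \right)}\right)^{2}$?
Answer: $\frac{19456921}{64} \approx 3.0401 \cdot 10^{5}$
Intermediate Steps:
$\left(X{\left(5 \right)} + m{\left(16 \right)}\right)^{2} = \left(- 22 \cdot 5^{2} - \frac{22}{16}\right)^{2} = \left(\left(-22\right) 25 - \frac{11}{8}\right)^{2} = \left(-550 - \frac{11}{8}\right)^{2} = \left(- \frac{4411}{8}\right)^{2} = \frac{19456921}{64}$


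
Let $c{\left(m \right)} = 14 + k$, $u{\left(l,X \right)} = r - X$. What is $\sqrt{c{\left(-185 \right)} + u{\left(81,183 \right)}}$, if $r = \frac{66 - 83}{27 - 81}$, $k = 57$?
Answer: $\frac{i \sqrt{36186}}{18} \approx 10.568 i$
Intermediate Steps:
$r = \frac{17}{54}$ ($r = - \frac{17}{-54} = \left(-17\right) \left(- \frac{1}{54}\right) = \frac{17}{54} \approx 0.31481$)
$u{\left(l,X \right)} = \frac{17}{54} - X$
$c{\left(m \right)} = 71$ ($c{\left(m \right)} = 14 + 57 = 71$)
$\sqrt{c{\left(-185 \right)} + u{\left(81,183 \right)}} = \sqrt{71 + \left(\frac{17}{54} - 183\right)} = \sqrt{71 - \frac{9865}{54}} = \sqrt{- \frac{6031}{54}} = \frac{i \sqrt{36186}}{18}$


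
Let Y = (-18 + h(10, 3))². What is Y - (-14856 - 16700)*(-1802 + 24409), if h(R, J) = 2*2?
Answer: 713386688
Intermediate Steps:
h(R, J) = 4
Y = 196 (Y = (-18 + 4)² = (-14)² = 196)
Y - (-14856 - 16700)*(-1802 + 24409) = 196 - (-14856 - 16700)*(-1802 + 24409) = 196 - (-31556)*22607 = 196 - 1*(-713386492) = 196 + 713386492 = 713386688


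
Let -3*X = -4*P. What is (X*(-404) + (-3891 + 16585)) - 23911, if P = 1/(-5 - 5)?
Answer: -167447/15 ≈ -11163.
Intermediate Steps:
P = -1/10 (P = 1/(-10) = -1/10 ≈ -0.10000)
X = -2/15 (X = -(-4)*(-1)/(3*10) = -1/3*2/5 = -2/15 ≈ -0.13333)
(X*(-404) + (-3891 + 16585)) - 23911 = (-2/15*(-404) + (-3891 + 16585)) - 23911 = (808/15 + 12694) - 23911 = 191218/15 - 23911 = -167447/15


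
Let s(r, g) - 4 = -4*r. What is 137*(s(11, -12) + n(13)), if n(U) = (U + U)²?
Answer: 87132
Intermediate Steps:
s(r, g) = 4 - 4*r
n(U) = 4*U² (n(U) = (2*U)² = 4*U²)
137*(s(11, -12) + n(13)) = 137*((4 - 4*11) + 4*13²) = 137*((4 - 44) + 4*169) = 137*(-40 + 676) = 137*636 = 87132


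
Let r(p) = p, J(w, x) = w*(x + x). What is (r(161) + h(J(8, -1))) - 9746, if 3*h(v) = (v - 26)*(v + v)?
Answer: -9137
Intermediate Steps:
J(w, x) = 2*w*x (J(w, x) = w*(2*x) = 2*w*x)
h(v) = 2*v*(-26 + v)/3 (h(v) = ((v - 26)*(v + v))/3 = ((-26 + v)*(2*v))/3 = (2*v*(-26 + v))/3 = 2*v*(-26 + v)/3)
(r(161) + h(J(8, -1))) - 9746 = (161 + 2*(2*8*(-1))*(-26 + 2*8*(-1))/3) - 9746 = (161 + (2/3)*(-16)*(-26 - 16)) - 9746 = (161 + (2/3)*(-16)*(-42)) - 9746 = (161 + 448) - 9746 = 609 - 9746 = -9137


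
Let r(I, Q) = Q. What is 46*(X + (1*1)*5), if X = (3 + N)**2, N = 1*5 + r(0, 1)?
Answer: 3956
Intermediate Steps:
N = 6 (N = 1*5 + 1 = 5 + 1 = 6)
X = 81 (X = (3 + 6)**2 = 9**2 = 81)
46*(X + (1*1)*5) = 46*(81 + (1*1)*5) = 46*(81 + 1*5) = 46*(81 + 5) = 46*86 = 3956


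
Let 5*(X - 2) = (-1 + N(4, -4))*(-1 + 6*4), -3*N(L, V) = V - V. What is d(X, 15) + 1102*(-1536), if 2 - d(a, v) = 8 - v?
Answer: -1692663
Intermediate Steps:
N(L, V) = 0 (N(L, V) = -(V - V)/3 = -1/3*0 = 0)
X = -13/5 (X = 2 + ((-1 + 0)*(-1 + 6*4))/5 = 2 + (-(-1 + 24))/5 = 2 + (-1*23)/5 = 2 + (1/5)*(-23) = 2 - 23/5 = -13/5 ≈ -2.6000)
d(a, v) = -6 + v (d(a, v) = 2 - (8 - v) = 2 + (-8 + v) = -6 + v)
d(X, 15) + 1102*(-1536) = (-6 + 15) + 1102*(-1536) = 9 - 1692672 = -1692663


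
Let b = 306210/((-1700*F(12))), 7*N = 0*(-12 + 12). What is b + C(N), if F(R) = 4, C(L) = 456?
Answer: 279459/680 ≈ 410.97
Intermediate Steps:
N = 0 (N = (0*(-12 + 12))/7 = (0*0)/7 = (⅐)*0 = 0)
b = -30621/680 (b = 306210/((-1700*4)) = 306210/(-6800) = 306210*(-1/6800) = -30621/680 ≈ -45.031)
b + C(N) = -30621/680 + 456 = 279459/680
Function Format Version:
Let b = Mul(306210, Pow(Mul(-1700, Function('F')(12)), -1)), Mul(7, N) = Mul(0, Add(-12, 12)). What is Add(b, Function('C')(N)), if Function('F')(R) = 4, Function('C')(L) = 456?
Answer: Rational(279459, 680) ≈ 410.97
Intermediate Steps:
N = 0 (N = Mul(Rational(1, 7), Mul(0, Add(-12, 12))) = Mul(Rational(1, 7), Mul(0, 0)) = Mul(Rational(1, 7), 0) = 0)
b = Rational(-30621, 680) (b = Mul(306210, Pow(Mul(-1700, 4), -1)) = Mul(306210, Pow(-6800, -1)) = Mul(306210, Rational(-1, 6800)) = Rational(-30621, 680) ≈ -45.031)
Add(b, Function('C')(N)) = Add(Rational(-30621, 680), 456) = Rational(279459, 680)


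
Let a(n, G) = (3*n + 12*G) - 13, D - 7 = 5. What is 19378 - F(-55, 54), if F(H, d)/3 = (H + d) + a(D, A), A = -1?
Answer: 19348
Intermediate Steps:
D = 12 (D = 7 + 5 = 12)
a(n, G) = -13 + 3*n + 12*G
F(H, d) = 33 + 3*H + 3*d (F(H, d) = 3*((H + d) + (-13 + 3*12 + 12*(-1))) = 3*((H + d) + (-13 + 36 - 12)) = 3*((H + d) + 11) = 3*(11 + H + d) = 33 + 3*H + 3*d)
19378 - F(-55, 54) = 19378 - (33 + 3*(-55) + 3*54) = 19378 - (33 - 165 + 162) = 19378 - 1*30 = 19378 - 30 = 19348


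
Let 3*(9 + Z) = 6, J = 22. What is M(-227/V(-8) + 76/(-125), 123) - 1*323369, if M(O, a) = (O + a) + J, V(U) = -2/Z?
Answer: -81004777/250 ≈ -3.2402e+5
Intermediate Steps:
Z = -7 (Z = -9 + (⅓)*6 = -9 + 2 = -7)
V(U) = 2/7 (V(U) = -2/(-7) = -2*(-⅐) = 2/7)
M(O, a) = 22 + O + a (M(O, a) = (O + a) + 22 = 22 + O + a)
M(-227/V(-8) + 76/(-125), 123) - 1*323369 = (22 + (-227/2/7 + 76/(-125)) + 123) - 1*323369 = (22 + (-227*7/2 + 76*(-1/125)) + 123) - 323369 = (22 + (-1589/2 - 76/125) + 123) - 323369 = (22 - 198777/250 + 123) - 323369 = -162527/250 - 323369 = -81004777/250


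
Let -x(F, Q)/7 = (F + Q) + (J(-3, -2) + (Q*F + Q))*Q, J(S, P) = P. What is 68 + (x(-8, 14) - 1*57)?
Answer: 9769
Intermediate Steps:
x(F, Q) = -7*F - 7*Q - 7*Q*(-2 + Q + F*Q) (x(F, Q) = -7*((F + Q) + (-2 + (Q*F + Q))*Q) = -7*((F + Q) + (-2 + (F*Q + Q))*Q) = -7*((F + Q) + (-2 + (Q + F*Q))*Q) = -7*((F + Q) + (-2 + Q + F*Q)*Q) = -7*((F + Q) + Q*(-2 + Q + F*Q)) = -7*(F + Q + Q*(-2 + Q + F*Q)) = -7*F - 7*Q - 7*Q*(-2 + Q + F*Q))
68 + (x(-8, 14) - 1*57) = 68 + ((-7*(-8) - 7*14**2 + 7*14 - 7*(-8)*14**2) - 1*57) = 68 + ((56 - 7*196 + 98 - 7*(-8)*196) - 57) = 68 + ((56 - 1372 + 98 + 10976) - 57) = 68 + (9758 - 57) = 68 + 9701 = 9769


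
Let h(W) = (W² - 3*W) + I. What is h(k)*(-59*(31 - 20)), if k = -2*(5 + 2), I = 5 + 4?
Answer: -160303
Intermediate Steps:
I = 9
k = -14 (k = -2*7 = -14)
h(W) = 9 + W² - 3*W (h(W) = (W² - 3*W) + 9 = 9 + W² - 3*W)
h(k)*(-59*(31 - 20)) = (9 + (-14)² - 3*(-14))*(-59*(31 - 20)) = (9 + 196 + 42)*(-59*11) = 247*(-649) = -160303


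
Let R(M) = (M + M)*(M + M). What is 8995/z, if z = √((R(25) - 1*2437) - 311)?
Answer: -8995*I*√62/124 ≈ -571.18*I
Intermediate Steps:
R(M) = 4*M² (R(M) = (2*M)*(2*M) = 4*M²)
z = 2*I*√62 (z = √((4*25² - 1*2437) - 311) = √((4*625 - 2437) - 311) = √((2500 - 2437) - 311) = √(63 - 311) = √(-248) = 2*I*√62 ≈ 15.748*I)
8995/z = 8995/((2*I*√62)) = 8995*(-I*√62/124) = -8995*I*√62/124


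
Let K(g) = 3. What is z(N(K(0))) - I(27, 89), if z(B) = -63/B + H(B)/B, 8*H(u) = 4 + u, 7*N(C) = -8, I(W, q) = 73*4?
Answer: -3795/16 ≈ -237.19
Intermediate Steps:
I(W, q) = 292
N(C) = -8/7 (N(C) = (⅐)*(-8) = -8/7)
H(u) = ½ + u/8 (H(u) = (4 + u)/8 = ½ + u/8)
z(B) = -63/B + (½ + B/8)/B
z(N(K(0))) - I(27, 89) = (-500 - 8/7)/(8*(-8/7)) - 1*292 = (⅛)*(-7/8)*(-3508/7) - 292 = 877/16 - 292 = -3795/16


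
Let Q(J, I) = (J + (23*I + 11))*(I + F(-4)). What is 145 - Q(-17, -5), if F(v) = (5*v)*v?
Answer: 9220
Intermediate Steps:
F(v) = 5*v**2
Q(J, I) = (80 + I)*(11 + J + 23*I) (Q(J, I) = (J + (23*I + 11))*(I + 5*(-4)**2) = (J + (11 + 23*I))*(I + 5*16) = (11 + J + 23*I)*(I + 80) = (11 + J + 23*I)*(80 + I) = (80 + I)*(11 + J + 23*I))
145 - Q(-17, -5) = 145 - (880 + 23*(-5)**2 + 80*(-17) + 1851*(-5) - 5*(-17)) = 145 - (880 + 23*25 - 1360 - 9255 + 85) = 145 - (880 + 575 - 1360 - 9255 + 85) = 145 - 1*(-9075) = 145 + 9075 = 9220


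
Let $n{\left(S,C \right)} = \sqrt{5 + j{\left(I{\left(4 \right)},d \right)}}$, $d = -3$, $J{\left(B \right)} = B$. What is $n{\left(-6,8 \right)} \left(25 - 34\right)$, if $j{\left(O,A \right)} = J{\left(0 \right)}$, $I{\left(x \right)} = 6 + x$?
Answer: $- 9 \sqrt{5} \approx -20.125$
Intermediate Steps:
$j{\left(O,A \right)} = 0$
$n{\left(S,C \right)} = \sqrt{5}$ ($n{\left(S,C \right)} = \sqrt{5 + 0} = \sqrt{5}$)
$n{\left(-6,8 \right)} \left(25 - 34\right) = \sqrt{5} \left(25 - 34\right) = \sqrt{5} \left(-9\right) = - 9 \sqrt{5}$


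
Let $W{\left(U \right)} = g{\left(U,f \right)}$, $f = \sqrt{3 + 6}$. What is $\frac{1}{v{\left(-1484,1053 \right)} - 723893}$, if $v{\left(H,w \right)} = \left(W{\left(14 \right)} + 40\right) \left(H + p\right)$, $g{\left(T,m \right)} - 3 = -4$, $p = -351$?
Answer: $- \frac{1}{795458} \approx -1.2571 \cdot 10^{-6}$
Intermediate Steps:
$f = 3$ ($f = \sqrt{9} = 3$)
$g{\left(T,m \right)} = -1$ ($g{\left(T,m \right)} = 3 - 4 = -1$)
$W{\left(U \right)} = -1$
$v{\left(H,w \right)} = -13689 + 39 H$ ($v{\left(H,w \right)} = \left(-1 + 40\right) \left(H - 351\right) = 39 \left(-351 + H\right) = -13689 + 39 H$)
$\frac{1}{v{\left(-1484,1053 \right)} - 723893} = \frac{1}{\left(-13689 + 39 \left(-1484\right)\right) - 723893} = \frac{1}{\left(-13689 - 57876\right) - 723893} = \frac{1}{-71565 - 723893} = \frac{1}{-795458} = - \frac{1}{795458}$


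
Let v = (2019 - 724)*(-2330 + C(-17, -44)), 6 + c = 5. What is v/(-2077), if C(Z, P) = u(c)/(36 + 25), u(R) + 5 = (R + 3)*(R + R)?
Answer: 184070005/126697 ≈ 1452.8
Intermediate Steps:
c = -1 (c = -6 + 5 = -1)
u(R) = -5 + 2*R*(3 + R) (u(R) = -5 + (R + 3)*(R + R) = -5 + (3 + R)*(2*R) = -5 + 2*R*(3 + R))
C(Z, P) = -9/61 (C(Z, P) = (-5 + 2*(-1)² + 6*(-1))/(36 + 25) = (-5 + 2*1 - 6)/61 = (-5 + 2 - 6)*(1/61) = -9*1/61 = -9/61)
v = -184070005/61 (v = (2019 - 724)*(-2330 - 9/61) = 1295*(-142139/61) = -184070005/61 ≈ -3.0175e+6)
v/(-2077) = -184070005/61/(-2077) = -184070005/61*(-1/2077) = 184070005/126697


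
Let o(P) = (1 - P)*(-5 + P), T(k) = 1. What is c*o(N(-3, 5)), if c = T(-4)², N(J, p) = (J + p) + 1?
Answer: 4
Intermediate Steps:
N(J, p) = 1 + J + p
c = 1 (c = 1² = 1)
c*o(N(-3, 5)) = 1*(-5 - (1 - 3 + 5)² + 6*(1 - 3 + 5)) = 1*(-5 - 1*3² + 6*3) = 1*(-5 - 1*9 + 18) = 1*(-5 - 9 + 18) = 1*4 = 4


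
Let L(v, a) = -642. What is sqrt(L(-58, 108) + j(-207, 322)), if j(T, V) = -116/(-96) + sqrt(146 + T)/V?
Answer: sqrt(-2391834354 + 11592*I*sqrt(61))/1932 ≈ 0.00047909 + 25.314*I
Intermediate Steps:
j(T, V) = 29/24 + sqrt(146 + T)/V (j(T, V) = -116*(-1/96) + sqrt(146 + T)/V = 29/24 + sqrt(146 + T)/V)
sqrt(L(-58, 108) + j(-207, 322)) = sqrt(-642 + (29/24 + sqrt(146 - 207)/322)) = sqrt(-642 + (29/24 + sqrt(-61)/322)) = sqrt(-642 + (29/24 + (I*sqrt(61))/322)) = sqrt(-642 + (29/24 + I*sqrt(61)/322)) = sqrt(-15379/24 + I*sqrt(61)/322)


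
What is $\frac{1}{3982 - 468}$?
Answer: $\frac{1}{3514} \approx 0.00028458$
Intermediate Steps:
$\frac{1}{3982 - 468} = \frac{1}{3514}$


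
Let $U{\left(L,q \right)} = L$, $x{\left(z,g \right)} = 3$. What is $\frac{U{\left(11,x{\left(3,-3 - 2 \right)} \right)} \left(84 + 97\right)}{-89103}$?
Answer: $- \frac{1991}{89103} \approx -0.022345$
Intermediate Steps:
$\frac{U{\left(11,x{\left(3,-3 - 2 \right)} \right)} \left(84 + 97\right)}{-89103} = \frac{11 \left(84 + 97\right)}{-89103} = 11 \cdot 181 \left(- \frac{1}{89103}\right) = 1991 \left(- \frac{1}{89103}\right) = - \frac{1991}{89103}$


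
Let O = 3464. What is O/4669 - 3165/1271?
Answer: -10374641/5934299 ≈ -1.7483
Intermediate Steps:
O/4669 - 3165/1271 = 3464/4669 - 3165/1271 = -10374641/5934299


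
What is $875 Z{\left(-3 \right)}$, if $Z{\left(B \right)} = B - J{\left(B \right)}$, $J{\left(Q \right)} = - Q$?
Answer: $-5250$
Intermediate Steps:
$Z{\left(B \right)} = 2 B$ ($Z{\left(B \right)} = B - - B = B + B = 2 B$)
$875 Z{\left(-3 \right)} = 875 \cdot 2 \left(-3\right) = 875 \left(-6\right) = -5250$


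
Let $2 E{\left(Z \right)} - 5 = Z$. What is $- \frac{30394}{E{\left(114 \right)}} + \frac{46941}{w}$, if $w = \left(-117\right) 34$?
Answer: $- \frac{692999}{1326} \approx -522.62$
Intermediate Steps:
$E{\left(Z \right)} = \frac{5}{2} + \frac{Z}{2}$
$w = -3978$
$- \frac{30394}{E{\left(114 \right)}} + \frac{46941}{w} = - \frac{30394}{\frac{5}{2} + \frac{1}{2} \cdot 114} + \frac{46941}{-3978} = - \frac{30394}{\frac{5}{2} + 57} + 46941 \left(- \frac{1}{3978}\right) = - \frac{30394}{\frac{119}{2}} - \frac{15647}{1326} = \left(-30394\right) \frac{2}{119} - \frac{15647}{1326} = - \frac{8684}{17} - \frac{15647}{1326} = - \frac{692999}{1326}$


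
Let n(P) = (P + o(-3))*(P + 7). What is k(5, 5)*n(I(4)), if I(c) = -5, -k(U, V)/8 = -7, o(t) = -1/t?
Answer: -1568/3 ≈ -522.67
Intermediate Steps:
k(U, V) = 56 (k(U, V) = -8*(-7) = 56)
n(P) = (7 + P)*(⅓ + P) (n(P) = (P - 1/(-3))*(P + 7) = (P - 1*(-⅓))*(7 + P) = (P + ⅓)*(7 + P) = (⅓ + P)*(7 + P) = (7 + P)*(⅓ + P))
k(5, 5)*n(I(4)) = 56*(7/3 + (-5)² + (22/3)*(-5)) = 56*(7/3 + 25 - 110/3) = 56*(-28/3) = -1568/3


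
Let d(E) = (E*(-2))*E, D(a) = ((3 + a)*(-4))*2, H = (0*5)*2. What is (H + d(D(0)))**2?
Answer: 1327104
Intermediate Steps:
H = 0 (H = 0*2 = 0)
D(a) = -24 - 8*a (D(a) = (-12 - 4*a)*2 = -24 - 8*a)
d(E) = -2*E**2 (d(E) = (-2*E)*E = -2*E**2)
(H + d(D(0)))**2 = (0 - 2*(-24 - 8*0)**2)**2 = (0 - 2*(-24 + 0)**2)**2 = (0 - 2*(-24)**2)**2 = (0 - 2*576)**2 = (0 - 1152)**2 = (-1152)**2 = 1327104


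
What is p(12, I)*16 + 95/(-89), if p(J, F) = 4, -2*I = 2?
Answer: 5601/89 ≈ 62.933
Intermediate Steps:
I = -1 (I = -½*2 = -1)
p(12, I)*16 + 95/(-89) = 4*16 + 95/(-89) = 64 + 95*(-1/89) = 64 - 95/89 = 5601/89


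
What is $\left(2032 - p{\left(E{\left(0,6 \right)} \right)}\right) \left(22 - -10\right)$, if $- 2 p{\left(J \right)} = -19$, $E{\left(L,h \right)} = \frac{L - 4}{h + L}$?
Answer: $64720$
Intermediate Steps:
$E{\left(L,h \right)} = \frac{-4 + L}{L + h}$
$p{\left(J \right)} = \frac{19}{2}$ ($p{\left(J \right)} = \left(- \frac{1}{2}\right) \left(-19\right) = \frac{19}{2}$)
$\left(2032 - p{\left(E{\left(0,6 \right)} \right)}\right) \left(22 - -10\right) = \left(2032 - \frac{19}{2}\right) \left(22 - -10\right) = \left(2032 - \frac{19}{2}\right) \left(22 + 10\right) = \frac{4045}{2} \cdot 32 = 64720$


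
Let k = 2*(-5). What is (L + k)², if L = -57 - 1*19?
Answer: 7396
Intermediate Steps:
k = -10
L = -76 (L = -57 - 19 = -76)
(L + k)² = (-76 - 10)² = (-86)² = 7396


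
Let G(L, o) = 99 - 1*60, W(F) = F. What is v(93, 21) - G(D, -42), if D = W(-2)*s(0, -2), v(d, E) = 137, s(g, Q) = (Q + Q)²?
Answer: 98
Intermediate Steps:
s(g, Q) = 4*Q² (s(g, Q) = (2*Q)² = 4*Q²)
D = -32 (D = -8*(-2)² = -8*4 = -2*16 = -32)
G(L, o) = 39 (G(L, o) = 99 - 60 = 39)
v(93, 21) - G(D, -42) = 137 - 1*39 = 137 - 39 = 98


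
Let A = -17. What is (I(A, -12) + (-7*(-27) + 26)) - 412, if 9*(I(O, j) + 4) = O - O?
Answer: -201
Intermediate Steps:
I(O, j) = -4 (I(O, j) = -4 + (O - O)/9 = -4 + (1/9)*0 = -4 + 0 = -4)
(I(A, -12) + (-7*(-27) + 26)) - 412 = (-4 + (-7*(-27) + 26)) - 412 = (-4 + (189 + 26)) - 412 = (-4 + 215) - 412 = 211 - 412 = -201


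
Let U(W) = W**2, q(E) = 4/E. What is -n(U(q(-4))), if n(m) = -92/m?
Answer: 92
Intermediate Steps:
-n(U(q(-4))) = -(-92)/((4/(-4))**2) = -(-92)/((4*(-1/4))**2) = -(-92)/((-1)**2) = -(-92)/1 = -(-92) = -1*(-92) = 92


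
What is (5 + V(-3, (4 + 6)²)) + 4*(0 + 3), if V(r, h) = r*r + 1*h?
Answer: 126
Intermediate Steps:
V(r, h) = h + r² (V(r, h) = r² + h = h + r²)
(5 + V(-3, (4 + 6)²)) + 4*(0 + 3) = (5 + ((4 + 6)² + (-3)²)) + 4*(0 + 3) = (5 + (10² + 9)) + 4*3 = (5 + (100 + 9)) + 12 = (5 + 109) + 12 = 114 + 12 = 126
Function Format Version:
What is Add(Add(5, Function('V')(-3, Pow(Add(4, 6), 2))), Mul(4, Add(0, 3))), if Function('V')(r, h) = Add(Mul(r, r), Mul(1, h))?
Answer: 126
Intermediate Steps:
Function('V')(r, h) = Add(h, Pow(r, 2)) (Function('V')(r, h) = Add(Pow(r, 2), h) = Add(h, Pow(r, 2)))
Add(Add(5, Function('V')(-3, Pow(Add(4, 6), 2))), Mul(4, Add(0, 3))) = Add(Add(5, Add(Pow(Add(4, 6), 2), Pow(-3, 2))), Mul(4, Add(0, 3))) = Add(Add(5, Add(Pow(10, 2), 9)), Mul(4, 3)) = Add(Add(5, Add(100, 9)), 12) = Add(Add(5, 109), 12) = Add(114, 12) = 126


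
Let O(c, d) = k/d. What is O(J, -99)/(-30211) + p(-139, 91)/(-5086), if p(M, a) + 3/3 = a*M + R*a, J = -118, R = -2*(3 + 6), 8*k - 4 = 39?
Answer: 170935397477/60846645816 ≈ 2.8093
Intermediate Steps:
k = 43/8 (k = ½ + (⅛)*39 = ½ + 39/8 = 43/8 ≈ 5.3750)
R = -18 (R = -2*9 = -18)
O(c, d) = 43/(8*d)
p(M, a) = -1 - 18*a + M*a (p(M, a) = -1 + (a*M - 18*a) = -1 + (M*a - 18*a) = -1 + (-18*a + M*a) = -1 - 18*a + M*a)
O(J, -99)/(-30211) + p(-139, 91)/(-5086) = ((43/8)/(-99))/(-30211) + (-1 - 18*91 - 139*91)/(-5086) = ((43/8)*(-1/99))*(-1/30211) + (-1 - 1638 - 12649)*(-1/5086) = -43/792*(-1/30211) - 14288*(-1/5086) = 43/23927112 + 7144/2543 = 170935397477/60846645816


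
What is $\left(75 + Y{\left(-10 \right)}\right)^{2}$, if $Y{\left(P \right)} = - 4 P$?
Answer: $13225$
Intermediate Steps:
$\left(75 + Y{\left(-10 \right)}\right)^{2} = \left(75 - -40\right)^{2} = \left(75 + 40\right)^{2} = 115^{2} = 13225$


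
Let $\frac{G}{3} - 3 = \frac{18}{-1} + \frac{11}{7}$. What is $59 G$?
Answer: $- \frac{16638}{7} \approx -2376.9$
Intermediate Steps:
$G = - \frac{282}{7}$ ($G = 9 + 3 \left(\frac{18}{-1} + \frac{11}{7}\right) = 9 + 3 \left(18 \left(-1\right) + 11 \cdot \frac{1}{7}\right) = 9 + 3 \left(-18 + \frac{11}{7}\right) = 9 + 3 \left(- \frac{115}{7}\right) = 9 - \frac{345}{7} = - \frac{282}{7} \approx -40.286$)
$59 G = 59 \left(- \frac{282}{7}\right) = - \frac{16638}{7}$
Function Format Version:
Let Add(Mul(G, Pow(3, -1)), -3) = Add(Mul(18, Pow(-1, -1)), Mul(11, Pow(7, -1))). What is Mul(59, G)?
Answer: Rational(-16638, 7) ≈ -2376.9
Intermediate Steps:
G = Rational(-282, 7) (G = Add(9, Mul(3, Add(Mul(18, Pow(-1, -1)), Mul(11, Pow(7, -1))))) = Add(9, Mul(3, Add(Mul(18, -1), Mul(11, Rational(1, 7))))) = Add(9, Mul(3, Add(-18, Rational(11, 7)))) = Add(9, Mul(3, Rational(-115, 7))) = Add(9, Rational(-345, 7)) = Rational(-282, 7) ≈ -40.286)
Mul(59, G) = Mul(59, Rational(-282, 7)) = Rational(-16638, 7)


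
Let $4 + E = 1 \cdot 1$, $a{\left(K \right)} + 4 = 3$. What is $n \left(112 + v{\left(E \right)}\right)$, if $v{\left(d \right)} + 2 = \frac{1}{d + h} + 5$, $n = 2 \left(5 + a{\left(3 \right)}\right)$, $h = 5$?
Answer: $924$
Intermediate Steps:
$a{\left(K \right)} = -1$ ($a{\left(K \right)} = -4 + 3 = -1$)
$E = -3$ ($E = -4 + 1 \cdot 1 = -4 + 1 = -3$)
$n = 8$ ($n = 2 \left(5 - 1\right) = 2 \cdot 4 = 8$)
$v{\left(d \right)} = 3 + \frac{1}{5 + d}$ ($v{\left(d \right)} = -2 + \left(\frac{1}{d + 5} + 5\right) = -2 + \left(\frac{1}{5 + d} + 5\right) = -2 + \left(5 + \frac{1}{5 + d}\right) = 3 + \frac{1}{5 + d}$)
$n \left(112 + v{\left(E \right)}\right) = 8 \left(112 + \frac{16 + 3 \left(-3\right)}{5 - 3}\right) = 8 \left(112 + \frac{16 - 9}{2}\right) = 8 \left(112 + \frac{1}{2} \cdot 7\right) = 8 \left(112 + \frac{7}{2}\right) = 8 \cdot \frac{231}{2} = 924$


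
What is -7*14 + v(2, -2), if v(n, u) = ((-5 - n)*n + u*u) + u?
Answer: -110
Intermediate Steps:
v(n, u) = u + u² + n*(-5 - n) (v(n, u) = (n*(-5 - n) + u²) + u = (u² + n*(-5 - n)) + u = u + u² + n*(-5 - n))
-7*14 + v(2, -2) = -7*14 + (-2 + (-2)² - 1*2² - 5*2) = -98 + (-2 + 4 - 1*4 - 10) = -98 + (-2 + 4 - 4 - 10) = -98 - 12 = -110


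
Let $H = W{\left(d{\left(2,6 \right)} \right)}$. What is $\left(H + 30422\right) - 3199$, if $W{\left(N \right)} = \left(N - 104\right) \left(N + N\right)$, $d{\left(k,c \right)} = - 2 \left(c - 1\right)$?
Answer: $29503$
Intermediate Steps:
$d{\left(k,c \right)} = 2 - 2 c$ ($d{\left(k,c \right)} = - 2 \left(-1 + c\right) = 2 - 2 c$)
$W{\left(N \right)} = 2 N \left(-104 + N\right)$ ($W{\left(N \right)} = \left(-104 + N\right) 2 N = 2 N \left(-104 + N\right)$)
$H = 2280$ ($H = 2 \left(2 - 12\right) \left(-104 + \left(2 - 12\right)\right) = 2 \left(-10\right) \left(-104 - 10\right) = 2 \left(-10\right) \left(-114\right) = 2280$)
$\left(H + 30422\right) - 3199 = \left(2280 + 30422\right) - 3199 = 32702 - 3199 = 29503$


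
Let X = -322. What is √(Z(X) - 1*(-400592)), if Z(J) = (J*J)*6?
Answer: 2*√255674 ≈ 1011.3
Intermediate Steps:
Z(J) = 6*J² (Z(J) = J²*6 = 6*J²)
√(Z(X) - 1*(-400592)) = √(6*(-322)² - 1*(-400592)) = √(6*103684 + 400592) = √(622104 + 400592) = √1022696 = 2*√255674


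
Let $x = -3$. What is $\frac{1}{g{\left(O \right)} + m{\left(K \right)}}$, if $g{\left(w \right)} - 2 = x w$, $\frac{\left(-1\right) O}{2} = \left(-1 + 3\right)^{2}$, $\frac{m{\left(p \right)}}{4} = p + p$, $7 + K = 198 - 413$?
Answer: $- \frac{1}{1750} \approx -0.00057143$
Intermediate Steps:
$K = -222$ ($K = -7 + \left(198 - 413\right) = -7 - 215 = -222$)
$m{\left(p \right)} = 8 p$ ($m{\left(p \right)} = 4 \left(p + p\right) = 4 \cdot 2 p = 8 p$)
$O = -8$ ($O = - 2 \left(-1 + 3\right)^{2} = - 2 \cdot 2^{2} = \left(-2\right) 4 = -8$)
$g{\left(w \right)} = 2 - 3 w$
$\frac{1}{g{\left(O \right)} + m{\left(K \right)}} = \frac{1}{\left(2 - -24\right) + 8 \left(-222\right)} = \frac{1}{\left(2 + 24\right) - 1776} = \frac{1}{26 - 1776} = \frac{1}{-1750} = - \frac{1}{1750}$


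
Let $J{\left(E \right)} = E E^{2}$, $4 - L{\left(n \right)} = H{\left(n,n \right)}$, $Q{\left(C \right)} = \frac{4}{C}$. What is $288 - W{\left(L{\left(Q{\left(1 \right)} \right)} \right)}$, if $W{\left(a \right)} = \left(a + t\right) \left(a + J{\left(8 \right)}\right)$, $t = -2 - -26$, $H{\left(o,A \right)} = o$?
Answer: $-12000$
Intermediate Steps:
$t = 24$ ($t = -2 + 26 = 24$)
$L{\left(n \right)} = 4 - n$
$J{\left(E \right)} = E^{3}$
$W{\left(a \right)} = \left(24 + a\right) \left(512 + a\right)$ ($W{\left(a \right)} = \left(a + 24\right) \left(a + 8^{3}\right) = \left(24 + a\right) \left(a + 512\right) = \left(24 + a\right) \left(512 + a\right)$)
$288 - W{\left(L{\left(Q{\left(1 \right)} \right)} \right)} = 288 - \left(12288 + \left(4 - \frac{4}{1}\right)^{2} + 536 \left(4 - \frac{4}{1}\right)\right) = 288 - \left(12288 + \left(4 - 4 \cdot 1\right)^{2} + 536 \left(4 - 4 \cdot 1\right)\right) = 288 - \left(12288 + \left(4 - 4\right)^{2} + 536 \left(4 - 4\right)\right) = 288 - \left(12288 + 0^{2} + 536 \cdot 0\right) = 288 - \left(12288 + 0 + 0\right) = 288 - 12288 = -12000$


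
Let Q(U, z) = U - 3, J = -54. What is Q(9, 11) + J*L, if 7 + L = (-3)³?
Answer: 1842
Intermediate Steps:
Q(U, z) = -3 + U
L = -34 (L = -7 + (-3)³ = -7 - 27 = -34)
Q(9, 11) + J*L = (-3 + 9) - 54*(-34) = 6 + 1836 = 1842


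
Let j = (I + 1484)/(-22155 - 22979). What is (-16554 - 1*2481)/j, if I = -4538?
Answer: -143187615/509 ≈ -2.8131e+5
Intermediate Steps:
j = 1527/22567 (j = (-4538 + 1484)/(-22155 - 22979) = -3054/(-45134) = -3054*(-1/45134) = 1527/22567 ≈ 0.067665)
(-16554 - 1*2481)/j = (-16554 - 1*2481)/(1527/22567) = (-16554 - 2481)*(22567/1527) = -19035*22567/1527 = -143187615/509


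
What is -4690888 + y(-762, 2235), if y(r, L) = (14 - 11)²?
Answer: -4690879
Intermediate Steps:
y(r, L) = 9 (y(r, L) = 3² = 9)
-4690888 + y(-762, 2235) = -4690888 + 9 = -4690879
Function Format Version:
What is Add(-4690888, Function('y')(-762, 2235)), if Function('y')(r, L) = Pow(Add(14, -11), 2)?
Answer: -4690879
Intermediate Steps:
Function('y')(r, L) = 9 (Function('y')(r, L) = Pow(3, 2) = 9)
Add(-4690888, Function('y')(-762, 2235)) = Add(-4690888, 9) = -4690879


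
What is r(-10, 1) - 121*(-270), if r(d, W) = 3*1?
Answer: 32673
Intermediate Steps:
r(d, W) = 3
r(-10, 1) - 121*(-270) = 3 - 121*(-270) = 3 + 32670 = 32673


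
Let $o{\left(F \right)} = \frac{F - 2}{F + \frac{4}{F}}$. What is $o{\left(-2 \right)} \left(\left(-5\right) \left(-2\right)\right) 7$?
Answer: $70$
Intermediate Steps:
$o{\left(F \right)} = \frac{-2 + F}{F + \frac{4}{F}}$
$o{\left(-2 \right)} \left(\left(-5\right) \left(-2\right)\right) 7 = - \frac{2 \left(-2 - 2\right)}{4 + \left(-2\right)^{2}} \left(\left(-5\right) \left(-2\right)\right) 7 = \left(-2\right) \frac{1}{4 + 4} \left(-4\right) 10 \cdot 7 = \left(-2\right) \frac{1}{8} \left(-4\right) 10 \cdot 7 = 1 \cdot 10 \cdot 7 = 10 \cdot 7 = 70$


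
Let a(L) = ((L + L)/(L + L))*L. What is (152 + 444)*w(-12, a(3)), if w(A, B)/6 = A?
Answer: -42912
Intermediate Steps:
a(L) = L (a(L) = ((2*L)/((2*L)))*L = ((2*L)*(1/(2*L)))*L = 1*L = L)
w(A, B) = 6*A
(152 + 444)*w(-12, a(3)) = (152 + 444)*(6*(-12)) = 596*(-72) = -42912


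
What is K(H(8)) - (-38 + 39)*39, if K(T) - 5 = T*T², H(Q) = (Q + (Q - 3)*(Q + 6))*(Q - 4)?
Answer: 30371294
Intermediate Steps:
H(Q) = (-4 + Q)*(Q + (-3 + Q)*(6 + Q)) (H(Q) = (Q + (-3 + Q)*(6 + Q))*(-4 + Q) = (-4 + Q)*(Q + (-3 + Q)*(6 + Q)))
K(T) = 5 + T³ (K(T) = 5 + T*T² = 5 + T³)
K(H(8)) - (-38 + 39)*39 = (5 + (72 + 8³ - 34*8)³) - (-38 + 39)*39 = (5 + (72 + 512 - 272)³) - 39 = (5 + 312³) - 1*39 = (5 + 30371328) - 39 = 30371333 - 39 = 30371294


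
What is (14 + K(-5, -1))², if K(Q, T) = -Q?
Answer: 361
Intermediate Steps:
(14 + K(-5, -1))² = (14 - 1*(-5))² = (14 + 5)² = 19² = 361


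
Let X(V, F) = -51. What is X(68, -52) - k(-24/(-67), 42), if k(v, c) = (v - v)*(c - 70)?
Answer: -51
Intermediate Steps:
k(v, c) = 0 (k(v, c) = 0*(-70 + c) = 0)
X(68, -52) - k(-24/(-67), 42) = -51 - 1*0 = -51 + 0 = -51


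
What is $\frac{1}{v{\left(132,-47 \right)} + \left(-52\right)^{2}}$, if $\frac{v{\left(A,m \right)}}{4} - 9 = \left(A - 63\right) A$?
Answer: $\frac{1}{39172} \approx 2.5528 \cdot 10^{-5}$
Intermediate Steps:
$v{\left(A,m \right)} = 36 + 4 A \left(-63 + A\right)$ ($v{\left(A,m \right)} = 36 + 4 \left(A - 63\right) A = 36 + 4 \left(-63 + A\right) A = 36 + 4 A \left(-63 + A\right)$)
$\frac{1}{v{\left(132,-47 \right)} + \left(-52\right)^{2}} = \frac{1}{\left(36 - 33264 + 4 \cdot 132^{2}\right) + \left(-52\right)^{2}} = \frac{1}{\left(36 - 33264 + 4 \cdot 17424\right) + 2704} = \frac{1}{\left(36 - 33264 + 69696\right) + 2704} = \frac{1}{36468 + 2704} = \frac{1}{39172}$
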